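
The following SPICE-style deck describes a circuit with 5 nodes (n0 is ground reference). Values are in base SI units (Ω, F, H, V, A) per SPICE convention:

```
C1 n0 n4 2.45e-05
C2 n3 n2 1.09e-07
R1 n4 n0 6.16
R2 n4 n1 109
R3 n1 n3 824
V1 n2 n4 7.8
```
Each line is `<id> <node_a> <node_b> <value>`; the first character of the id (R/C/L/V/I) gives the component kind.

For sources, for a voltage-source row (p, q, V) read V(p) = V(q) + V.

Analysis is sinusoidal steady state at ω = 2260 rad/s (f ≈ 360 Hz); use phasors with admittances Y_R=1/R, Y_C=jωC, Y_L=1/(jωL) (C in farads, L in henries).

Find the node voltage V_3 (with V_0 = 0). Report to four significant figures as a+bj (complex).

0.3914+1.703j V

MNA unknowns: 4 node voltages V₁..V_4 plus 1 source current (V1)
C1: Y=0.000+0.05537j on G[0,4]
C2: Y=0.000+0.0002463j on G[3,2]
R1: Y=0.1623+0.000j on G[4,0]
R2: Y=0.009174+0.000j on G[4,1]
R3: Y=0.001214+0.000j on G[1,3]
V1: row V2−V4=7.8, i_V1 at 2,4
solve → V1=0.04572+0.1989j, V2=7.800+0.000j, V3=0.3914+1.703j, V4=0.000+0.000j
aux → i_V1=-0.0004195-0.001825j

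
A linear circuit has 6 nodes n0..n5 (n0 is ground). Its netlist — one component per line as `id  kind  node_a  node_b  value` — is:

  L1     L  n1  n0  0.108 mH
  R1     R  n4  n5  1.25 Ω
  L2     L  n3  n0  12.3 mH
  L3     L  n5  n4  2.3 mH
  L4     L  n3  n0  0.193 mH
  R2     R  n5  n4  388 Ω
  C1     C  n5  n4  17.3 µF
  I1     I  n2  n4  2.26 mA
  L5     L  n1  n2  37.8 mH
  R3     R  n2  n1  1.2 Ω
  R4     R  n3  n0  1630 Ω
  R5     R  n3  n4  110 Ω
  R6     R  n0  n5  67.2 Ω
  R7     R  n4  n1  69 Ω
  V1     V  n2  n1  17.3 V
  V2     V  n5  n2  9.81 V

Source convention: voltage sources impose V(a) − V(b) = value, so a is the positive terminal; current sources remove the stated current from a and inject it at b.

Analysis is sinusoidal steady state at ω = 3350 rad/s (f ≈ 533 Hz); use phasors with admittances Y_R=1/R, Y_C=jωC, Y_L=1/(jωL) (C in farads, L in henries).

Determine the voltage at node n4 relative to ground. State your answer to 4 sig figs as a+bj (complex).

MNA unknowns: 5 node voltages V₁..V_5 plus 2 source currents (V1, V2)
L1: Y=0.000-2.764j on G[1,0]
R1: Y=0.8000+0.000j on G[4,5]
L2: Y=0.000-0.02427j on G[3,0]
L3: Y=0.000-0.1298j on G[5,4]
L4: Y=0.000-1.547j on G[3,0]
R2: Y=0.002577+0.000j on G[5,4]
C1: Y=0.000+0.05795j on G[5,4]
I1: z[2]−=0.00226, z[4]+=0.00226
L5: Y=0.000-0.007897j on G[1,2]
R3: Y=0.8333+0.000j on G[2,1]
R4: Y=0.0006135+0.000j on G[3,0]
R5: Y=0.009091+0.000j on G[3,4]
R6: Y=0.01488+0.000j on G[0,5]
R7: Y=0.01449+0.000j on G[4,1]
V1: row V2−V1=17.3, i_V1 at 2,1
V2: row V5−V2=9.81, i_V2 at 5,2
solve → V1=-0.002723-0.2326j, V2=17.30-0.2326j, V3=0.002648+0.1524j, V4=26.34-0.2949j, V5=27.11-0.2326j
aux → i_V1=-15.44+0.1450j, i_V2=-1.022+0.008431j

26.34-0.2949j V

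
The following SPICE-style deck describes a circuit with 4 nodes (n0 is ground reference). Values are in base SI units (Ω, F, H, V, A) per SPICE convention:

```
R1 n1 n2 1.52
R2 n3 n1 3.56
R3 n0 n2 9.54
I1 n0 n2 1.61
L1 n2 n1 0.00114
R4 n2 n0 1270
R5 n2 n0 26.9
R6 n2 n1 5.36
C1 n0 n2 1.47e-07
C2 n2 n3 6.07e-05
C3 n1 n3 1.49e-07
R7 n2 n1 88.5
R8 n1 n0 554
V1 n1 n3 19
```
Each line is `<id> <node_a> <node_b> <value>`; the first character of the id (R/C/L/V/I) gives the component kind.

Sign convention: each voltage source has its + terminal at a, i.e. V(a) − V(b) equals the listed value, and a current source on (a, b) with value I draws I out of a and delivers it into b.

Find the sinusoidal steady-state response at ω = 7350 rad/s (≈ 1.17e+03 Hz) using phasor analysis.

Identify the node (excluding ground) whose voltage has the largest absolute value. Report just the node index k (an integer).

MNA unknowns: 3 node voltages V₁..V_3 plus 1 source current (V1)
R1: Y=0.6579+0.000j on G[1,2]
R2: Y=0.2809+0.000j on G[3,1]
R3: Y=0.1048+0.000j on G[0,2]
I1: z[0]−=1.61, z[2]+=1.61
L1: Y=0.000-0.1193j on G[2,1]
R4: Y=0.0007874+0.000j on G[2,0]
R5: Y=0.03717+0.000j on G[2,0]
R6: Y=0.1866+0.000j on G[2,1]
C1: Y=0.000+0.001080j on G[0,2]
C2: Y=0.000+0.4461j on G[2,3]
C3: Y=0.000+0.001095j on G[1,3]
R7: Y=0.01130+0.000j on G[2,1]
R8: Y=0.001805+0.000j on G[1,0]
V1: row V1−V3=19, i_V1 at 1,3
solve → V1=14.36+8.449j, V2=11.09-0.1907j, V3=-4.638+8.449j
aux → i_V1=-9.191-7.039j

1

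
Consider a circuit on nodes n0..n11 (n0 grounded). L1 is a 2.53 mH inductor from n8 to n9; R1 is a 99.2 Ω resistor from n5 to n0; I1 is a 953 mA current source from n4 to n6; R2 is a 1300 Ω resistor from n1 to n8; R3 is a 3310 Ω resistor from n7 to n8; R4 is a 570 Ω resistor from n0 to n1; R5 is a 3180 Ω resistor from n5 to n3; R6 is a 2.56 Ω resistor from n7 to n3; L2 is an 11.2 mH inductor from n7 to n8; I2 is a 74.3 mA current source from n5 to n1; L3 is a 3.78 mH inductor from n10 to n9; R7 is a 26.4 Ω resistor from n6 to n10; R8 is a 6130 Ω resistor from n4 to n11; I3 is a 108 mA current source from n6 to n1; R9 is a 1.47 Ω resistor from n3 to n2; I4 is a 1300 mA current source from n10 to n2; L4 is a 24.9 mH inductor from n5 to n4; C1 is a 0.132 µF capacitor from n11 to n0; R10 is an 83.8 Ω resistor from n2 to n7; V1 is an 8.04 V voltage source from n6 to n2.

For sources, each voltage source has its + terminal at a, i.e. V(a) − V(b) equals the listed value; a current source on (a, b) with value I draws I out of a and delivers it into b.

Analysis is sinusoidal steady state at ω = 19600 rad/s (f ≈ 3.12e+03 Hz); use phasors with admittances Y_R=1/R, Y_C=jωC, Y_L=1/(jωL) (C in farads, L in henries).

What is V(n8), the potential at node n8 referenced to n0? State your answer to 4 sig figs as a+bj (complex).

1028-11.83j V

MNA unknowns: 11 node voltages V₁..V_11 plus 1 source current (V1)
L1: Y=0.000-0.02017j on G[8,9]
R1: Y=0.01008+0.000j on G[5,0]
I1: z[4]−=0.953, z[6]+=0.953
R2: Y=0.0007692+0.000j on G[1,8]
R3: Y=0.0003021+0.000j on G[7,8]
R4: Y=0.001754+0.000j on G[0,1]
R5: Y=0.0003145+0.000j on G[5,3]
R6: Y=0.3906+0.000j on G[7,3]
L2: Y=0.000-0.004555j on G[7,8]
I2: z[5]−=0.0743, z[1]+=0.0743
L3: Y=0.000-0.01350j on G[10,9]
R7: Y=0.03788+0.000j on G[6,10]
R8: Y=0.0001631+0.000j on G[4,11]
I3: z[6]−=0.108, z[1]+=0.108
R9: Y=0.6803+0.000j on G[3,2]
I4: z[10]−=1.3, z[2]+=1.3
L4: Y=0.000-0.002049j on G[5,4]
C1: Y=0.000+0.002587j on G[11,0]
R10: Y=0.01193+0.000j on G[2,7]
V1: row V6−V2=8.04, i_V1 at 6,2
solve → V1=385.4-3.606j, V2=1051+28.01j, V3=1051+28.12j, V4=-102.2-451.3j, V5=-65.89+8.005j, V6=1059+28.01j, V7=1050+28.35j, V8=1028-11.83j, V9=1023+3.246j, V10=1017+25.77j, V11=-28.74+4.631j
aux → i_V1=-0.7590-0.08459j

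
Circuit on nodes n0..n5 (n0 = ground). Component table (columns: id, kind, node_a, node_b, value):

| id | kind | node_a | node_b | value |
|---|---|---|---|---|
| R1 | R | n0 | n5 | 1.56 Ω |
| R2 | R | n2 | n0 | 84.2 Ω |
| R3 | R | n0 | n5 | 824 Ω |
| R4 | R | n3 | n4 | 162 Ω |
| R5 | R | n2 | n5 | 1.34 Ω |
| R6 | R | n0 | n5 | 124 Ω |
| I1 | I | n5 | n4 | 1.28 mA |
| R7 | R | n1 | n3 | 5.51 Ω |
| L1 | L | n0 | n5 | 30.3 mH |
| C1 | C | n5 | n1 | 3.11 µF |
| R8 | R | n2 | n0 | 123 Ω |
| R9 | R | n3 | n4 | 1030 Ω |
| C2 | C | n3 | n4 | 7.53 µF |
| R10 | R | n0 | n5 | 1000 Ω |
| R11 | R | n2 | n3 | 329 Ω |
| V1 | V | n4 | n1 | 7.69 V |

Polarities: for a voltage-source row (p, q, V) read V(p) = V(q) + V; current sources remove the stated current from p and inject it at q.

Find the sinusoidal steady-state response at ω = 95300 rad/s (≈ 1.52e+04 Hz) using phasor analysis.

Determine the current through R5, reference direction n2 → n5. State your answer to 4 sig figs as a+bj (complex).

0.02118+0.005649j A

Apply KCL at each of the 5 non-ground nodes and solve the resulting linear system.
Node n1: branches {R7, C1, V1} → V_1 = -0.02040+0.06877j
Node n2: branches {R2, R5, R8, R11} → V_2 = 0.02753+0.007344j
Node n3: branches {R4, R7, R9, C2, R11} → V_3 = 7.176+1.914j
Node n4: branches {R4, I1, R9, C2, V1} → V_4 = 7.670+0.06877j
Node n5: branches {R1, R3, R5, R6, I1, L1, C1, R10} → V_5 = -0.0008456-0.0002260j
Source currents: i(V1)=-1.327-0.3407j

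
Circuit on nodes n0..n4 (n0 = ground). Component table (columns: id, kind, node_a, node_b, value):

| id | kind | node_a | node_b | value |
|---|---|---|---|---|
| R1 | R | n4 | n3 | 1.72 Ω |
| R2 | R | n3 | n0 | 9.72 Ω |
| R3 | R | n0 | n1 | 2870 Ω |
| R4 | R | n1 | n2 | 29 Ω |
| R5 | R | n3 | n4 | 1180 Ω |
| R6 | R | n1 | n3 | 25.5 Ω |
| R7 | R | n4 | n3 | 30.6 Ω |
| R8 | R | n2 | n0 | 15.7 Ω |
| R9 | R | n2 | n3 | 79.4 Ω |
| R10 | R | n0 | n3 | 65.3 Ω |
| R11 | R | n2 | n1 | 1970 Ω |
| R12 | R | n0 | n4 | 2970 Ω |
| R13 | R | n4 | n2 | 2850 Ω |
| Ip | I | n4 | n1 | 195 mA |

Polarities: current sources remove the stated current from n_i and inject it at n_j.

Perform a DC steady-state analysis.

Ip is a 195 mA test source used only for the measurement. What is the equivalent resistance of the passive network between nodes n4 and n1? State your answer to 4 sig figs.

R_eq = 18.07 Ω

Apply KCL at each of the 4 non-ground nodes and solve the resulting linear system.
Node n1: branches {R3, R4, R6, R11, Ip} → V_1 = 2.764
Node n2: branches {R4, R8, R9, R11, R13} → V_2 = 0.8137
Node n3: branches {R1, R2, R5, R6, R7, R9, R10} → V_3 = -0.4445
Node n4: branches {R1, R5, R7, R12, R13, Ip} → V_4 = -0.7603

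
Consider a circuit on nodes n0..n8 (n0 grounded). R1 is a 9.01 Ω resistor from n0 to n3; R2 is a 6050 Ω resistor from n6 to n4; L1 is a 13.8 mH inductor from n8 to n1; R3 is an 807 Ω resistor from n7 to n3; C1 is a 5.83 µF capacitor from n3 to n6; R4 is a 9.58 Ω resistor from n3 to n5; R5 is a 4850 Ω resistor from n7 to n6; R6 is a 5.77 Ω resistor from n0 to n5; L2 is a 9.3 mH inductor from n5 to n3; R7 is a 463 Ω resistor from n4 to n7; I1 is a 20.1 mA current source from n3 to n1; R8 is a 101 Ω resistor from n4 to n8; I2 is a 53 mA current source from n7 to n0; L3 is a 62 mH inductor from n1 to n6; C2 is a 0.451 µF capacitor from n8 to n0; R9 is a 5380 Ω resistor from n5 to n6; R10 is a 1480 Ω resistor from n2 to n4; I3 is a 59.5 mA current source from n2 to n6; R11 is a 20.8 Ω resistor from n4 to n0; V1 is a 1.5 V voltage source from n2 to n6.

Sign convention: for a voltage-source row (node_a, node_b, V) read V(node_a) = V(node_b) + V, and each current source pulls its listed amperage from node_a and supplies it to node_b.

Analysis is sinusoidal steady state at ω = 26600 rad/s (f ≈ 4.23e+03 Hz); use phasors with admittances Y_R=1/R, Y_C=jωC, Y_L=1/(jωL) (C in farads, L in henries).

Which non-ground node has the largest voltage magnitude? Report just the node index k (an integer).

7

MNA unknowns: 8 node voltages V₁..V_8 plus 1 source current (V1)
R1: Y=0.1110+0.000j on G[0,3]
R2: Y=0.0001653+0.000j on G[6,4]
L1: Y=0.000-0.002724j on G[8,1]
R3: Y=0.001239+0.000j on G[7,3]
C1: Y=0.000+0.1551j on G[3,6]
R4: Y=0.1044+0.000j on G[3,5]
R5: Y=0.0002062+0.000j on G[7,6]
R6: Y=0.1733+0.000j on G[0,5]
L2: Y=0.000-0.004042j on G[5,3]
R7: Y=0.002160+0.000j on G[4,7]
I1: z[3]−=0.0201, z[1]+=0.0201
R8: Y=0.009901+0.000j on G[4,8]
I2: z[7]−=0.053, z[0]+=0.053
L3: Y=0.000-0.0006064j on G[1,6]
C2: Y=0.000+0.01200j on G[8,0]
R9: Y=0.0001859+0.000j on G[5,6]
R10: Y=0.0006757+0.000j on G[2,4]
I3: z[2]−=0.0595, z[6]+=0.0595
R11: Y=0.04808+0.000j on G[4,0]
V1: row V2−V6=1.5, i_V1 at 2,6
solve → V1=0.3441+5.510j, V2=1.274+0.0007429j, V3=-0.2235-0.004976j, V4=-0.4433-0.1066j, V5=-0.08418+0.0001579j, V6=-0.2264+0.0007429j, V7=-15.06-0.06554j, V8=0.4710-0.6424j
aux → i_V1=-0.06066-7.254e-05j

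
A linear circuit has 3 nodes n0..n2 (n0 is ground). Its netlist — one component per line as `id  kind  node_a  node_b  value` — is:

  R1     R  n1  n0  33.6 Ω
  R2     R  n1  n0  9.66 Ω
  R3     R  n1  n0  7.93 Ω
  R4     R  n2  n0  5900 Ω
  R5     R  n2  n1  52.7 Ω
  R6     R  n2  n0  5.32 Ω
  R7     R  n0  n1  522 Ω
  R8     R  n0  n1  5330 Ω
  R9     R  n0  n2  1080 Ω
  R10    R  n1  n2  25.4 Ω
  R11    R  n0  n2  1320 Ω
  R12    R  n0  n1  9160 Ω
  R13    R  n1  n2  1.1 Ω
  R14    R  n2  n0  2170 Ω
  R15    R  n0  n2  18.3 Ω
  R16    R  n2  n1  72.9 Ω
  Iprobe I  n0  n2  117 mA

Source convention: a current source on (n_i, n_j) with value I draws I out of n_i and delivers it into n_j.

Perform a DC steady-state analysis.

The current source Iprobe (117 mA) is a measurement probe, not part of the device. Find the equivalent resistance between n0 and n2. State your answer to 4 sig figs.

Apply KCL at each of the 2 non-ground nodes and solve the resulting linear system.
Node n1: branches {R1, R2, R3, R5, R7, R8, R10, R12, R13, R16} → V_1 = 0.2046
Node n2: branches {R4, R5, R6, R9, R10, R11, R13, R14, R15, R16, Iprobe} → V_2 = 0.2592

R_eq = 2.215 Ω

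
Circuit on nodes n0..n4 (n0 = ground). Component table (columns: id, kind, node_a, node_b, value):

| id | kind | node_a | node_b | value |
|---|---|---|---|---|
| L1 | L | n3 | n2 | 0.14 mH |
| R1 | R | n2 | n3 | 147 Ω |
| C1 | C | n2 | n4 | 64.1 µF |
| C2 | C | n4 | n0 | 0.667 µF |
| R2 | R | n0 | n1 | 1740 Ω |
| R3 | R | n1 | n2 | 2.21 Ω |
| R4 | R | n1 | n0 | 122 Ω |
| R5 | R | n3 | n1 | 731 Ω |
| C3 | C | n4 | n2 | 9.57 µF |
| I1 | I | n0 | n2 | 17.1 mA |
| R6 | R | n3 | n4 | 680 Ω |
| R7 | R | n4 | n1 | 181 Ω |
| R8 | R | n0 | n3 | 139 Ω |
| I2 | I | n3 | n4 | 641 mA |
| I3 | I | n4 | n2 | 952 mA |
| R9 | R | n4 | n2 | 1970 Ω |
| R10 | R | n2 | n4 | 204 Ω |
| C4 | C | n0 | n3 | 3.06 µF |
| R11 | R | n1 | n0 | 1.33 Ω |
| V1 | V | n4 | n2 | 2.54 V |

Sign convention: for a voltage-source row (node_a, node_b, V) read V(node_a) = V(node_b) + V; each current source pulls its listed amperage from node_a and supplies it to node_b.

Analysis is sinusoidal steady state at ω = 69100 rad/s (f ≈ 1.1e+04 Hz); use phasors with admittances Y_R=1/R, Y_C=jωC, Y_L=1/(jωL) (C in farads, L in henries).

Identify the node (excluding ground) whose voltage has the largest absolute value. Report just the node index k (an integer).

MNA unknowns: 4 node voltages V₁..V_4 plus 1 source current (V1)
L1: Y=0.000-0.1034j on G[3,2]
R1: Y=0.006803+0.000j on G[2,3]
C1: Y=0.000+4.429j on G[2,4]
C2: Y=0.000+0.04609j on G[4,0]
R2: Y=0.0005747+0.000j on G[0,1]
R3: Y=0.4525+0.000j on G[1,2]
R4: Y=0.008197+0.000j on G[1,0]
R5: Y=0.001368+0.000j on G[3,1]
C3: Y=0.000+0.6613j on G[4,2]
I1: z[0]−=0.0171, z[2]+=0.0171
R6: Y=0.001471+0.000j on G[3,4]
R7: Y=0.005525+0.000j on G[4,1]
R8: Y=0.007194+0.000j on G[0,3]
I2: z[3]−=0.641, z[4]+=0.641
I3: z[4]−=0.952, z[2]+=0.952
R9: Y=0.0005076+0.000j on G[4,2]
R10: Y=0.004902+0.000j on G[2,4]
C4: Y=0.000+0.2114j on G[0,3]
R11: Y=0.7519+0.000j on G[1,0]
V1: row V4−V2=2.54, i_V1 at 4,2
solve → V1=1.167+0.5702j, V2=3.088+1.508j, V3=-3.403+3.673j, V4=5.628+1.508j
aux → i_V1=-0.2932-13.19j

4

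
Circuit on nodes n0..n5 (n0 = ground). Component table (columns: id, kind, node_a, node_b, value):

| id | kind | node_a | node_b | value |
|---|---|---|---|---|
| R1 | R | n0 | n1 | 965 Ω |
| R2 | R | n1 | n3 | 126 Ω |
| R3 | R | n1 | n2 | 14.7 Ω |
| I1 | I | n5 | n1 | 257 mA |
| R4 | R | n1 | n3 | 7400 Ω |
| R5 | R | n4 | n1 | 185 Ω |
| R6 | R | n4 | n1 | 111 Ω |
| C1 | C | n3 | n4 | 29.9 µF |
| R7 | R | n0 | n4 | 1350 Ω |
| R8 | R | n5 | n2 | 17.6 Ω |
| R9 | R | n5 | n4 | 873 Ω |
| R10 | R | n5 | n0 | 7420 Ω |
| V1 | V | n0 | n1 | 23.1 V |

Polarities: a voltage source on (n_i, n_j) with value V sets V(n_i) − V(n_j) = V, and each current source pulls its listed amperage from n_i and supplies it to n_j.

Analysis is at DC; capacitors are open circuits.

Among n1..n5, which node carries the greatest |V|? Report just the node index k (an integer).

MNA unknowns: 5 node voltages V₁..V_5 plus 1 source current (V1)
R1: Y=0.001036 on G[0,1]
R2: Y=0.007937 on G[1,3]
R3: Y=0.06803 on G[1,2]
I1: z[5]−=0.257, z[1]+=0.257
R4: Y=0.0001351 on G[1,3]
R5: Y=0.005405 on G[4,1]
R6: Y=0.009009 on G[4,1]
C1: Y=0.000 on G[3,4]
R7: Y=0.0007407 on G[0,4]
R8: Y=0.05682 on G[5,2]
R9: Y=0.001145 on G[5,4]
R10: Y=0.0001348 on G[5,0]
V1: row V0−V1=23.1, i_V1 at 0,1
solve → V1=-23.10, V2=-26.68, V3=-23.10, V4=-22.60, V5=-30.96
aux → i_V1=-0.04485

5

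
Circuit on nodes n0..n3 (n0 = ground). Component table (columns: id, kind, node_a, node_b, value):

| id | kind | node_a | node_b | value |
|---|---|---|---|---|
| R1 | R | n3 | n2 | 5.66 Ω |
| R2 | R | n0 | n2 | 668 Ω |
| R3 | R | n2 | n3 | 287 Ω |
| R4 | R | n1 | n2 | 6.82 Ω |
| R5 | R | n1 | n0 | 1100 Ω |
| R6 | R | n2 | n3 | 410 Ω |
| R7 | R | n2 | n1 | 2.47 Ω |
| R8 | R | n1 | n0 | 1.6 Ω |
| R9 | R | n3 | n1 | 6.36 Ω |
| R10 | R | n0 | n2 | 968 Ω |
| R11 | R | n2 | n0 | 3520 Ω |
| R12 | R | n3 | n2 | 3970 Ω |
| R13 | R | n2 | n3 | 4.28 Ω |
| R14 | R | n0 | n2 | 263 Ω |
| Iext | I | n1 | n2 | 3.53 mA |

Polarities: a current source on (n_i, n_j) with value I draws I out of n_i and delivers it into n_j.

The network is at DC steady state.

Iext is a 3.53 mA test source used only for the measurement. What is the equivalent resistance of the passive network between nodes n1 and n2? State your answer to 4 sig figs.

MNA unknowns: 3 node voltages V₁..V_3
R1: Y=0.1767 on G[3,2]
R2: Y=0.001497 on G[0,2]
R3: Y=0.003484 on G[2,3]
R4: Y=0.1466 on G[1,2]
R5: Y=0.0009091 on G[1,0]
R6: Y=0.002439 on G[2,3]
R7: Y=0.4049 on G[2,1]
R8: Y=0.6250 on G[1,0]
R9: Y=0.1572 on G[3,1]
R10: Y=0.001033 on G[0,2]
R11: Y=0.0002841 on G[2,0]
R12: Y=0.0002519 on G[3,2]
R13: Y=0.2336 on G[2,3]
R14: Y=0.003802 on G[0,2]
Iext: z[1]−=0.00353, z[2]+=0.00353
solve → V1=-5.493e-05, V2=0.005197, V3=0.003757

R_eq = 1.488 Ω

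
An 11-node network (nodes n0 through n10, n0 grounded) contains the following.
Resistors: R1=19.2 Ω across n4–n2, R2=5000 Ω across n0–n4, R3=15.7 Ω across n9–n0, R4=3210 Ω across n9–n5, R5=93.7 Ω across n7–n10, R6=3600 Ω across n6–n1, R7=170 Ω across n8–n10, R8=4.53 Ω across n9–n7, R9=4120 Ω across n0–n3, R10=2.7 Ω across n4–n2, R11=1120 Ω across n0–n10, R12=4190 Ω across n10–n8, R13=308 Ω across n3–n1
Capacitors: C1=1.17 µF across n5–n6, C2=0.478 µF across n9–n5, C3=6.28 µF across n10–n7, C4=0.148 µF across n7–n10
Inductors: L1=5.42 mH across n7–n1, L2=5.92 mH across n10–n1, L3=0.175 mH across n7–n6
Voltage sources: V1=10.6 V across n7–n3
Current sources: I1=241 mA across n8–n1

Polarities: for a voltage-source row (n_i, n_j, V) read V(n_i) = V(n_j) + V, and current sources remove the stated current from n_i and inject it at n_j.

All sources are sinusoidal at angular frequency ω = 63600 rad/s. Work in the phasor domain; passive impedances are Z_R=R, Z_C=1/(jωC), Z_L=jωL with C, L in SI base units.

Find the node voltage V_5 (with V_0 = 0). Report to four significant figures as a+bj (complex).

MNA unknowns: 10 node voltages V₁..V_10 plus 1 source current (V1)
R1: Y=0.05208+0.000j on G[4,2]
R2: Y=0.0002000+0.000j on G[0,4]
C1: Y=0.000+0.07441j on G[5,6]
R3: Y=0.06369+0.000j on G[9,0]
R4: Y=0.0003115+0.000j on G[9,5]
L1: Y=0.000-0.002901j on G[7,1]
R5: Y=0.01067+0.000j on G[7,10]
L2: Y=0.000-0.002656j on G[10,1]
R6: Y=0.0002778+0.000j on G[6,1]
C2: Y=0.000+0.03040j on G[9,5]
C3: Y=0.000+0.3994j on G[10,7]
L3: Y=0.000-0.08985j on G[7,6]
R7: Y=0.005882+0.000j on G[8,10]
C4: Y=0.000+0.009413j on G[7,10]
R8: Y=0.2208+0.000j on G[9,7]
R9: Y=0.0002427+0.000j on G[0,3]
R10: Y=0.3704+0.000j on G[4,2]
R11: Y=0.0008929+0.000j on G[0,10]
R12: Y=0.0002387+0.000j on G[10,8]
R13: Y=0.003247+0.000j on G[3,1]
V1: row V7−V3=10.6, i_V1 at 7,3
I1: z[8]−=0.241, z[1]+=0.241
solve → V1=16.92+26.68j, V2=0.000+0.000j, V3=-10.54+0.0004890j, V4=0.000+0.000j, V5=-0.01767+0.04903j, V6=-0.04143+0.07169j, V7=0.06050+0.0004890j, V8=-39.43+0.4161j, V9=0.04103-0.005834j, V10=-0.06157+0.4161j
aux → i_V1=-0.09171-0.08661j

-0.01767+0.04903j V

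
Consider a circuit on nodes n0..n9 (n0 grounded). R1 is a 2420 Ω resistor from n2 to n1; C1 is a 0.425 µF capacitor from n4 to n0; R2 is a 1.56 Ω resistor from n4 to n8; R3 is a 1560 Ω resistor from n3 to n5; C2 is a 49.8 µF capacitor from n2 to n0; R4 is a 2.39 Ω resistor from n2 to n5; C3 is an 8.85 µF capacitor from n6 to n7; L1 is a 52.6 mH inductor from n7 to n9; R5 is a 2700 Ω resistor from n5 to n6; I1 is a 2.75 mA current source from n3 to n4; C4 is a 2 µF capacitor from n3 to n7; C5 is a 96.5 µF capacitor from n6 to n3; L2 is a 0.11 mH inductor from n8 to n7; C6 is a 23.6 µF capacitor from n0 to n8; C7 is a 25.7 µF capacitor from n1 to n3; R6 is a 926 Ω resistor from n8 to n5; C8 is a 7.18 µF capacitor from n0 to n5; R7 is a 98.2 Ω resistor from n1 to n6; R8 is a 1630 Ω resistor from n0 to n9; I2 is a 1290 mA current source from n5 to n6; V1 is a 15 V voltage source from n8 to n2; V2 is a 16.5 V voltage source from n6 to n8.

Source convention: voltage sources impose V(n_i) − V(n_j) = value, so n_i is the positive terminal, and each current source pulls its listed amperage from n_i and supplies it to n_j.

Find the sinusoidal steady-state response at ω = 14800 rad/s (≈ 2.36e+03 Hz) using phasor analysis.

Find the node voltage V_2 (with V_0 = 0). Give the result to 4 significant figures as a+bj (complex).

-4.221-0.1493j V

MNA unknowns: 9 node voltages V₁..V_9 plus 2 source currents (V1, V2)
R1: Y=0.0004132+0.000j on G[2,1]
C1: Y=0.000+0.006290j on G[4,0]
R2: Y=0.6410+0.000j on G[4,8]
R3: Y=0.0006410+0.000j on G[3,5]
C2: Y=0.000+0.7370j on G[2,0]
R4: Y=0.4184+0.000j on G[2,5]
C3: Y=0.000+0.1310j on G[6,7]
L1: Y=0.000-0.001285j on G[7,9]
R5: Y=0.0003704+0.000j on G[5,6]
I1: z[3]−=0.00275, z[4]+=0.00275
C4: Y=0.000+0.02960j on G[3,7]
C5: Y=0.000+1.428j on G[6,3]
L2: Y=0.000-0.6143j on G[8,7]
C6: Y=0.000+0.3493j on G[0,8]
C7: Y=0.000+0.3804j on G[1,3]
R6: Y=0.001080+0.000j on G[8,5]
C8: Y=0.000+0.1063j on G[0,5]
R7: Y=0.01018+0.000j on G[1,6]
R8: Y=0.0006135+0.000j on G[0,9]
I2: z[5]−=1.29, z[6]+=1.29
V1: row V8−V2=15, i_V1 at 8,2
V2: row V6−V8=16.5, i_V2 at 6,8
solve → V1=26.83-0.1055j, V2=-4.221-0.1493j, V3=26.83-0.1271j, V4=10.78-0.2551j, V5=-6.780+1.564j, V6=27.28-0.1493j, V7=4.966-0.1561j, V8=10.78-0.1493j, V9=3.983-2.058j
aux → i_V1=1.168-3.828j, i_V2=1.242-3.568j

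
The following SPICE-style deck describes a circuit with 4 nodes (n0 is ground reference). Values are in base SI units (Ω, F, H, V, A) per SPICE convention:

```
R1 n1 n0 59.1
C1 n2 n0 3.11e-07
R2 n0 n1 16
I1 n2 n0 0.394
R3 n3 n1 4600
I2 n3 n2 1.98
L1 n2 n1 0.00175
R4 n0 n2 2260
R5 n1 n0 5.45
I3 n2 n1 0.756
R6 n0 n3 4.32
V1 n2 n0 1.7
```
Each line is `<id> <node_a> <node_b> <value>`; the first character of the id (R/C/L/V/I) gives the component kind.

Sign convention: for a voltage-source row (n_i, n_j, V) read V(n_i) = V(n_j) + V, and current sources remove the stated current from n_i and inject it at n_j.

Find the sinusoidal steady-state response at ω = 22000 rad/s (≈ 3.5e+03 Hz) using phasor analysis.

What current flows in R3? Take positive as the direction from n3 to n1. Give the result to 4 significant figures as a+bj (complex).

Element admittances at ω=22000 rad/s:
  Y(R1) = 0.01692+0.000j S between n1,n0
  Y(C1) = 0.000+0.006842j S between n2,n0
  Y(R2) = 0.06250+0.000j S between n0,n1
  I1: injects 0.394 A into n0 (from n2)
  Y(R3) = 0.0002174+0.000j S between n3,n1
  I2: injects 1.98 A into n2 (from n3)
  Y(L1) = 0.000-0.02597j S between n2,n1
  Y(R4) = 0.0004425+0.000j S between n0,n2
  Y(R5) = 0.1835+0.000j S between n1,n0
  I3: injects 0.756 A into n1 (from n2)
  Y(R6) = 0.2315+0.000j S between n0,n3
  V1: constraint V(n2)−V(n0) = 1.7
Assemble and solve the 4×4 MNA system:
  V(n1)=2.855+0.1140j  V(n2)=1.700+0.000j  V(n3)=-8.543+0.0001070j
  i(V1)=0.8322-0.04163j

-0.002478-2.476e-05j A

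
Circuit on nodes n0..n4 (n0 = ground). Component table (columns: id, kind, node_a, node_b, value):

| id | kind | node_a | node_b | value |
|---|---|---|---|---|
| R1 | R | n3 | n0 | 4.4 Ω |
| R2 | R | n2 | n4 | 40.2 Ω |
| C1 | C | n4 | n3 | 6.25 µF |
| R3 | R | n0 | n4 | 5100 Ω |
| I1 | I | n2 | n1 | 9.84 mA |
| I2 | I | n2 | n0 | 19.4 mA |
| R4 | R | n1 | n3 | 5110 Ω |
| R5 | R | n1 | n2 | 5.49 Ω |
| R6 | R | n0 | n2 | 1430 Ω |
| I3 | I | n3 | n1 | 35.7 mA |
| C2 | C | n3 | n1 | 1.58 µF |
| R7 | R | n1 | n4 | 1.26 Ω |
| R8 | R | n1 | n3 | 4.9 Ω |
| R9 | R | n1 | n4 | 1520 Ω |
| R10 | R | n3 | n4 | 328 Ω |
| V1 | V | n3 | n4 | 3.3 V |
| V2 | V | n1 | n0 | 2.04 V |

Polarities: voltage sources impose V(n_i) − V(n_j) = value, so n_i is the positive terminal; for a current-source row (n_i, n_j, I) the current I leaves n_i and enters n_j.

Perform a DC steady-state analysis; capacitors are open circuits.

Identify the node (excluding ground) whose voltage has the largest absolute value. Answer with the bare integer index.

3

Element admittances at DC:
  Y(R1) = 0.2273 S between n3,n0
  Y(R2) = 0.02488 S between n2,n4
  Y(C1) = 0.000 S between n4,n3
  Y(R3) = 0.0001961 S between n0,n4
  I1: injects 0.00984 A into n1 (from n2)
  I2: injects 0.0194 A into n0 (from n2)
  Y(R4) = 0.0001957 S between n1,n3
  Y(R5) = 0.1821 S between n1,n2
  Y(R6) = 0.0006993 S between n0,n2
  I3: injects 0.0357 A into n1 (from n3)
  Y(C2) = 0.000 S between n3,n1
  Y(R7) = 0.7937 S between n1,n4
  Y(R8) = 0.2041 S between n1,n3
  Y(R9) = 0.0006579 S between n1,n4
  Y(R10) = 0.003049 S between n3,n4
  V1: constraint V(n3)−V(n4) = 3.3
  V2: constraint V(n1)−V(n0) = 2.04
Assemble and solve the 6×6 MNA system:
  V(n1)=2.040  V(n2)=1.707  V(n3)=3.795  V(n4)=0.4954
  i(V1)=-1.267  i(V2)=-0.8833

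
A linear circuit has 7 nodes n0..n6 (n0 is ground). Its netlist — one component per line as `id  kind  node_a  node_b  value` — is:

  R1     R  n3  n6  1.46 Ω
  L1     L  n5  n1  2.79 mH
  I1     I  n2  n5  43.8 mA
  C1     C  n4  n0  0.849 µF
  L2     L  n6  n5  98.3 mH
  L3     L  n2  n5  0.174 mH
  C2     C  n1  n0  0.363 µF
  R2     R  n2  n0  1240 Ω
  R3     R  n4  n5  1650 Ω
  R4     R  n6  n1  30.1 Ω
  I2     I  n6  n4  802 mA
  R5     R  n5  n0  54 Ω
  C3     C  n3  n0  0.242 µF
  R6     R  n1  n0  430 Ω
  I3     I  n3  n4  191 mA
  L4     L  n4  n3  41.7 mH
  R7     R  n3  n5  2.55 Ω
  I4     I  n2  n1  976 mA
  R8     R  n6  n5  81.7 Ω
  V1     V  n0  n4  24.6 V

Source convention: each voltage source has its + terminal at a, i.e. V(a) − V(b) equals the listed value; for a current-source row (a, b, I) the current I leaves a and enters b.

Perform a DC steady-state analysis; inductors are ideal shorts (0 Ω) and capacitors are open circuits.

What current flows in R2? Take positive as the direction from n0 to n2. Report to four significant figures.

0.02004 A

Element admittances at DC:
  Y(R1) = 0.6849 S between n3,n6
  L1: short n5↔n1 (DC inductor)
  I1: injects 0.0438 A into n5 (from n2)
  Y(C1) = 0.000 S between n4,n0
  L2: short n6↔n5 (DC inductor)
  L3: short n2↔n5 (DC inductor)
  Y(C2) = 0.000 S between n1,n0
  Y(R2) = 0.0008065 S between n2,n0
  Y(R3) = 0.0006061 S between n4,n5
  Y(R4) = 0.03322 S between n6,n1
  I2: injects 0.802 A into n4 (from n6)
  Y(R5) = 0.01852 S between n5,n0
  Y(C3) = 0.000 S between n3,n0
  Y(R6) = 0.002326 S between n1,n0
  I3: injects 0.191 A into n4 (from n3)
  L4: short n4↔n3 (DC inductor)
  Y(R7) = 0.3922 S between n3,n5
  I4: injects 0.976 A into n1 (from n2)
  Y(R8) = 0.01224 S between n6,n5
  V1: constraint V(n0)−V(n4) = 24.6
Assemble and solve the 11×11 MNA system:
  V(n1)=-24.85  V(n2)=-24.85  V(n3)=-24.60  V(n4)=-24.60  V(n5)=-24.85  V(n6)=-24.85
  i(L1)=-1.034  i(L2)=-0.6342  i(L3)=-0.9998  i(L4)=0.4549  i(V1)=-0.5379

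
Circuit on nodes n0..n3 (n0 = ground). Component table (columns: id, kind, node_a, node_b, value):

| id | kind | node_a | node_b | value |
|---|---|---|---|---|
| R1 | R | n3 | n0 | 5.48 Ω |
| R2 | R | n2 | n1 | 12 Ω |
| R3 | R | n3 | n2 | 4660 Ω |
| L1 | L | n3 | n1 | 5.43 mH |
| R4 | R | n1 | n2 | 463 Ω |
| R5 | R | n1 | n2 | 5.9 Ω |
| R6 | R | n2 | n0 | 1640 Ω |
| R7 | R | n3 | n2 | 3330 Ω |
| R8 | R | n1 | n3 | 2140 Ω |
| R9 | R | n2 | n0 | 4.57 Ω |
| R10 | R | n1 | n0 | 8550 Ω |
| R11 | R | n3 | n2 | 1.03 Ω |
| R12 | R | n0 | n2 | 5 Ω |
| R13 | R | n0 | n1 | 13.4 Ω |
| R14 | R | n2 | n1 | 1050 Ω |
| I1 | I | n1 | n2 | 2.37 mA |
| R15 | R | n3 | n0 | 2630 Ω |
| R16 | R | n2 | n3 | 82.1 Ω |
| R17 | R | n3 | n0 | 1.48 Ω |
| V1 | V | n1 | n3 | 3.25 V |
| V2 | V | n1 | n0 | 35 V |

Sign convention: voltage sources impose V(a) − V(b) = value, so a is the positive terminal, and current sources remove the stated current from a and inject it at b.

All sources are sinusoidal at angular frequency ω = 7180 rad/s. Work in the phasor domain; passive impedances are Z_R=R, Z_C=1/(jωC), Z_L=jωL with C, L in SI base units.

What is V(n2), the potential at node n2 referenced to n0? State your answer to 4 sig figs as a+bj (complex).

Apply KCL at each of the 3 non-ground nodes and solve the resulting linear system.
Node n1: branches {R2, L1, R4, R5, R8, R10, R13, R14, I1, V1, V2} → V_1 = 35.00+0.000j
Node n2: branches {R2, R3, R4, R5, R6, R7, R9, R11, R12, R14, I1, R16} → V_2 = 24.23+0.000j
Node n3: branches {R1, R3, L1, R7, R8, R11, R15, R16, R17, V1} → V_3 = 31.75+0.000j
Source currents: i(V1)=34.66+0.08336j, i(V2)=-40.04+0.000j

24.23+0.000j V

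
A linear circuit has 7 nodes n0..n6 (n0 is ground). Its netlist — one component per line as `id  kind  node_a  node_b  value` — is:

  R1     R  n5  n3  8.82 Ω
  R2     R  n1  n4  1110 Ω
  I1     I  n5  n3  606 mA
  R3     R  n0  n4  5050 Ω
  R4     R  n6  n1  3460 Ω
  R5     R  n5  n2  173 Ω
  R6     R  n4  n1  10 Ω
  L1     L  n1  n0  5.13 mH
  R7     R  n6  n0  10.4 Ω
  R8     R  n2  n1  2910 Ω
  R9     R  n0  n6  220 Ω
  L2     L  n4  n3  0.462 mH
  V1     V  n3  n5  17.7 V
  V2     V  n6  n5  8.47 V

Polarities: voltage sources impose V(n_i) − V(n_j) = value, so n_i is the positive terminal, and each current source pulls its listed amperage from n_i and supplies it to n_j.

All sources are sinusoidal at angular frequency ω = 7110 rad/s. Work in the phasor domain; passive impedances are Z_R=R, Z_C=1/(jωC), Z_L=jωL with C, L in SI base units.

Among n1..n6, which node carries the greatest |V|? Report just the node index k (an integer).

MNA unknowns: 6 node voltages V₁..V_6 plus 2 source currents (V1, V2)
R1: Y=0.1134+0.000j on G[5,3]
R2: Y=0.0009009+0.000j on G[1,4]
I1: z[5]−=0.606, z[3]+=0.606
R3: Y=0.0001980+0.000j on G[0,4]
R4: Y=0.0002890+0.000j on G[6,1]
R5: Y=0.005780+0.000j on G[5,2]
R6: Y=0.1000+0.000j on G[4,1]
L1: Y=0.000-0.02742j on G[1,0]
R7: Y=0.09615+0.000j on G[6,0]
R8: Y=0.0003436+0.000j on G[2,1]
R9: Y=0.004545+0.000j on G[0,6]
L2: Y=0.000-0.3044j on G[4,3]
V1: row V3−V5=17.7, i_V1 at 3,5
V2: row V6−V5=8.47, i_V2 at 6,5
solve → V1=6.732+3.321j, V2=-8.485+1.914j, V3=8.311+1.830j, V4=7.708+1.501j, V5=-9.389+1.830j, V6=-0.9195+1.830j
aux → i_V1=-1.501+0.1834j, i_V2=0.09480-0.1838j

5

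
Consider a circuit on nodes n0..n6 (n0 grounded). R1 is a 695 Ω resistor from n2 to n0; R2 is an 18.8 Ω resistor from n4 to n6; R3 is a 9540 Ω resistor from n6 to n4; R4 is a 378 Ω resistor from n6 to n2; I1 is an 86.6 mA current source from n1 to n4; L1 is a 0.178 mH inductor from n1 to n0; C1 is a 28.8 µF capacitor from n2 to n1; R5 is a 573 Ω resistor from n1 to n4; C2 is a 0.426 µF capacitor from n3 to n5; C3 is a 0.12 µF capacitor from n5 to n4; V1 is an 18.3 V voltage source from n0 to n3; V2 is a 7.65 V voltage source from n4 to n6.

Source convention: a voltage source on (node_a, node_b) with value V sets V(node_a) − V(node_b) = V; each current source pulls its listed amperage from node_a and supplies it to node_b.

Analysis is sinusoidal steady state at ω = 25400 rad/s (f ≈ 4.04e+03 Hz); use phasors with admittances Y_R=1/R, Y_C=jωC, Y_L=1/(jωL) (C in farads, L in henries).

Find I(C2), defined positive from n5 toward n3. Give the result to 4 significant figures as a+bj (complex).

0.04316+0.07876j A

MNA unknowns: 6 node voltages V₁..V_6 plus 2 source currents (V1, V2)
R1: Y=0.001439+0.000j on G[2,0]
R2: Y=0.05319+0.000j on G[4,6]
R3: Y=0.0001048+0.000j on G[6,4]
R4: Y=0.002646+0.000j on G[6,2]
I1: z[1]−=0.0866, z[4]+=0.0866
L1: Y=0.000-0.2212j on G[1,0]
C1: Y=0.000+0.7315j on G[2,1]
R5: Y=0.001745+0.000j on G[1,4]
C2: Y=0.000+0.01082j on G[3,5]
C3: Y=0.000+0.003048j on G[5,4]
V1: row V0−V3=18.3, i_V1 at 0,3
V2: row V4−V6=7.65, i_V2 at 4,6
solve → V1=0.3546-0.1970j, V2=0.2902-0.2213j, V3=-18.30+0.000j, V4=14.82-18.15j, V5=-11.02-3.989j, V6=7.168-18.15j
aux → i_V1=-0.04316-0.07876j, i_V2=-0.3895-0.04743j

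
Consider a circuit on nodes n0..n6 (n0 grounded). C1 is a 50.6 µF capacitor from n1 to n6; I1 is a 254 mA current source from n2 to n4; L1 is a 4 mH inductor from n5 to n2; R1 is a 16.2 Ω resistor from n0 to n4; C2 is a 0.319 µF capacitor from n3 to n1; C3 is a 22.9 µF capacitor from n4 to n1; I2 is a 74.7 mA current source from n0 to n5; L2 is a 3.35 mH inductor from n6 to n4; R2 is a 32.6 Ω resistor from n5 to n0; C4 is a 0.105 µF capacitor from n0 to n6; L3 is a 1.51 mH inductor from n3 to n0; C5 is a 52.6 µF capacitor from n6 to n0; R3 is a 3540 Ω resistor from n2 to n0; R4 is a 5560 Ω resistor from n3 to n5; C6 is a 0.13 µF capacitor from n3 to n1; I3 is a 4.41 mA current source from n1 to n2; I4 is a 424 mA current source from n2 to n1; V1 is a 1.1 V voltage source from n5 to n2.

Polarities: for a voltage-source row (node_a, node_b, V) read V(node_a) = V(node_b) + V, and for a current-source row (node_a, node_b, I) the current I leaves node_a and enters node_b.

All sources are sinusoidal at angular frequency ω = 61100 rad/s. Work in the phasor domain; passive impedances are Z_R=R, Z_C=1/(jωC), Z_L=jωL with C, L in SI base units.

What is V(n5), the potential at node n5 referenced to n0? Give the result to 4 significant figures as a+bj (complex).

-19.22-0.002870j V

Element admittances at ω=61100 rad/s:
  Y(C1) = 0.000+3.092j S between n1,n6
  I1: injects 0.254 A into n4 (from n2)
  Y(L1) = 0.000-0.004092j S between n5,n2
  Y(R1) = 0.06173+0.000j S between n0,n4
  Y(C2) = 0.000+0.01949j S between n3,n1
  Y(C3) = 0.000+1.399j S between n4,n1
  I2: injects 0.0747 A into n5 (from n0)
  Y(L2) = 0.000-0.004886j S between n6,n4
  Y(R2) = 0.03067+0.000j S between n5,n0
  Y(C4) = 0.000+0.006416j S between n0,n6
  Y(L3) = 0.000-0.01084j S between n3,n0
  Y(C5) = 0.000+3.214j S between n6,n0
  Y(R3) = 0.0002825+0.000j S between n2,n0
  Y(R4) = 0.0001799+0.000j S between n3,n5
  Y(C6) = 0.000+0.007943j S between n3,n1
  I3: injects 0.00441 A into n2 (from n1)
  I4: injects 0.424 A into n1 (from n2)
  V1: constraint V(n5)−V(n2) = 1.1
Assemble and solve the 7×7 MNA system:
  V(n1)=0.02421-0.4269j  V(n2)=-20.32-0.002870j  V(n3)=0.04537-0.4969j  V(n4)=0.05115-0.6076j  V(n5)=-19.22-0.002870j  V(n6)=0.01183-0.2088j
  i(V1)=0.6678+0.004500j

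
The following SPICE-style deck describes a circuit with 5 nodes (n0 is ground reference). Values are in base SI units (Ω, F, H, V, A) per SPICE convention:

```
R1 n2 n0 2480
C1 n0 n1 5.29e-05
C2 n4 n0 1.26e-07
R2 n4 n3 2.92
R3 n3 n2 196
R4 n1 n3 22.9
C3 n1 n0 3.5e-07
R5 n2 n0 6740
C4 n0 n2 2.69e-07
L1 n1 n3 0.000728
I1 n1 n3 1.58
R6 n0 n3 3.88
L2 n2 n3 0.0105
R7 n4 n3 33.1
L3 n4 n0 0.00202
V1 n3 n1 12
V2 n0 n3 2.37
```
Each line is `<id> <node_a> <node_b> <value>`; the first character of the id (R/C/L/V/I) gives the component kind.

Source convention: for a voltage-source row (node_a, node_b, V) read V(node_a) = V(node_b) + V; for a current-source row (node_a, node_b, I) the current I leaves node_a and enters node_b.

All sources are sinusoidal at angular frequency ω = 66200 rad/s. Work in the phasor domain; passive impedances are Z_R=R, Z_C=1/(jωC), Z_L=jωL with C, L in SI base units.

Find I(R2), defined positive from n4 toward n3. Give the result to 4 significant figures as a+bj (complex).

4.353e-06+0.001880j A

Element admittances at ω=66200 rad/s:
  Y(R1) = 0.0004032+0.000j S between n2,n0
  Y(C1) = 0.000+3.502j S between n0,n1
  Y(C2) = 0.000+0.008341j S between n4,n0
  Y(R2) = 0.3425+0.000j S between n4,n3
  Y(R3) = 0.005102+0.000j S between n3,n2
  Y(R4) = 0.04367+0.000j S between n1,n3
  Y(C3) = 0.000+0.02317j S between n1,n0
  Y(R5) = 0.0001484+0.000j S between n2,n0
  Y(C4) = 0.000+0.01781j S between n0,n2
  Y(L1) = 0.000-0.02075j S between n1,n3
  I1: injects 1.58 A into n3 (from n1)
  Y(R6) = 0.2577+0.000j S between n0,n3
  Y(L2) = 0.000-0.001439j S between n2,n3
  Y(R7) = 0.03021+0.000j S between n4,n3
  Y(L3) = 0.000-0.007478j S between n4,n0
  V1: constraint V(n3)−V(n1) = 12
  V2: constraint V(n0)−V(n3) = 2.37
Assemble and solve the 6×6 MNA system:
  V(n1)=-14.37+0.000j  V(n2)=-0.04185+0.7242j  V(n3)=-2.370+0.000j  V(n4)=-2.370+0.005489j
  i(V1)=1.056-50.41j  i(V2)=-0.6237-50.66j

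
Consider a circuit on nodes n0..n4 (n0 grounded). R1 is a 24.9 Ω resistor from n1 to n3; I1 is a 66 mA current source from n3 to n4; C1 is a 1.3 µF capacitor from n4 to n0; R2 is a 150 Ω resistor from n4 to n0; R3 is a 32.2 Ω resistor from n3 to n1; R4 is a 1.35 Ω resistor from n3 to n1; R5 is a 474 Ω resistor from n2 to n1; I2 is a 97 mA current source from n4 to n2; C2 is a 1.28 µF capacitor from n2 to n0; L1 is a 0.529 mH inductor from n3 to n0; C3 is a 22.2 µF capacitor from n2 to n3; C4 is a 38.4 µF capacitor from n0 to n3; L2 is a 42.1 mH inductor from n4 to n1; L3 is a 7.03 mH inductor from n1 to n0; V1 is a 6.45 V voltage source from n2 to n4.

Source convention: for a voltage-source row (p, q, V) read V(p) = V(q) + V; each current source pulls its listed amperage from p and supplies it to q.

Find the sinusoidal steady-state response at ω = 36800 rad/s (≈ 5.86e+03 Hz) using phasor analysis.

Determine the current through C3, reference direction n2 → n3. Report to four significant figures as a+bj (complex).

MNA unknowns: 4 node voltages V₁..V_4 plus 1 source current (V1)
R1: Y=0.04016+0.000j on G[1,3]
I1: z[3]−=0.066, z[4]+=0.066
C1: Y=0.000+0.04784j on G[4,0]
R2: Y=0.006667+0.000j on G[4,0]
R3: Y=0.03106+0.000j on G[3,1]
R4: Y=0.7407+0.000j on G[3,1]
R5: Y=0.002110+0.000j on G[2,1]
I2: z[4]−=0.097, z[2]+=0.097
C2: Y=0.000+0.04710j on G[2,0]
L1: Y=0.000-0.05137j on G[3,0]
C3: Y=0.000+0.8170j on G[2,3]
C4: Y=0.000+1.413j on G[0,3]
L2: Y=0.000-0.0006455j on G[4,1]
L3: Y=0.000-0.003865j on G[1,0]
V1: row V2−V4=6.45, i_V1 at 2,4
solve → V1=0.1932-0.01437j, V2=0.5077-0.1330j, V3=0.1924-0.01986j, V4=-5.942-0.1330j
aux → i_V1=-0.002331-0.2812j

0.09240+0.2575j A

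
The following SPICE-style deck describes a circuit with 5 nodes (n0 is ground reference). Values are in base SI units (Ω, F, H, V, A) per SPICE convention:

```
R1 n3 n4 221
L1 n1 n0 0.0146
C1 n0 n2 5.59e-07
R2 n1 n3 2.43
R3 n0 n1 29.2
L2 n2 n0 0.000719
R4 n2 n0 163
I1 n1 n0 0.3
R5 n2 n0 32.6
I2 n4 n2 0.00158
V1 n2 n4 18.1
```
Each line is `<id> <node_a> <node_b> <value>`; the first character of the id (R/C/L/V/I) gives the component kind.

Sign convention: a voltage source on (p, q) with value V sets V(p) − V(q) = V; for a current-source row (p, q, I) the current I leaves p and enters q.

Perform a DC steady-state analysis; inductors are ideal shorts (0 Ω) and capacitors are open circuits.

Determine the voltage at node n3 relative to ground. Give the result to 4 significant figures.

Element admittances at DC:
  Y(R1) = 0.004525 S between n3,n4
  L1: short n1↔n0 (DC inductor)
  Y(C1) = 0.000 S between n0,n2
  Y(R2) = 0.4115 S between n1,n3
  Y(R3) = 0.03425 S between n0,n1
  L2: short n2↔n0 (DC inductor)
  Y(R4) = 0.006135 S between n2,n0
  I1: injects 0.3 A into n0 (from n1)
  Y(R5) = 0.03067 S between n2,n0
  I2: injects 0.00158 A into n2 (from n4)
  V1: constraint V(n2)−V(n4) = 18.1
Assemble and solve the 7×7 MNA system:
  V(n1)=0.000  V(n2)=0.000  V(n3)=-0.1969  V(n4)=-18.10
  i(L1)=-0.3810  i(L2)=0.08101  i(V1)=-0.07943

-0.1969 V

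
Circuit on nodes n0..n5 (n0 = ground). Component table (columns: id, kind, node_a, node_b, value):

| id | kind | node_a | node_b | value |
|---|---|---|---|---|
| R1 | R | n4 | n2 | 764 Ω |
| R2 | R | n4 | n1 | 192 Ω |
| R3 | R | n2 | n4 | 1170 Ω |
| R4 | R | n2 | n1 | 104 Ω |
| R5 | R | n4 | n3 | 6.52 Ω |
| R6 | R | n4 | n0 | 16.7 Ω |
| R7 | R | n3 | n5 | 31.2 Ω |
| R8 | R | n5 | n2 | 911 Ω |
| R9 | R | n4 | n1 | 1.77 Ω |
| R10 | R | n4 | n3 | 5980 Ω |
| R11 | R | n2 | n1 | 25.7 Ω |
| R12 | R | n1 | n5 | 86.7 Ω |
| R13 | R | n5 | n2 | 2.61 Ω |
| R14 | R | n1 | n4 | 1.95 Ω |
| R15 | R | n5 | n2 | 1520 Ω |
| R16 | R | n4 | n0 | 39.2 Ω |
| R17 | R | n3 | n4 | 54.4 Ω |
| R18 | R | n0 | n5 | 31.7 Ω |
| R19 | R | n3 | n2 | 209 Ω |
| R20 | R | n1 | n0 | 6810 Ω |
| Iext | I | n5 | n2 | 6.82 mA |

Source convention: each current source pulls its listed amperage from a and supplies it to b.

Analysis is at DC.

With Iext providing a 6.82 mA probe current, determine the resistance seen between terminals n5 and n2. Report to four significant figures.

R_eq = 2.415 Ω

MNA unknowns: 5 node voltages V₁..V_5
R1: Y=0.001309 on G[4,2]
R2: Y=0.005208 on G[4,1]
R3: Y=0.0008547 on G[2,4]
R4: Y=0.009615 on G[2,1]
R5: Y=0.1534 on G[4,3]
R6: Y=0.05988 on G[4,0]
R7: Y=0.03205 on G[3,5]
R8: Y=0.001098 on G[5,2]
R9: Y=0.5650 on G[4,1]
R10: Y=0.0001672 on G[4,3]
R11: Y=0.03891 on G[2,1]
R12: Y=0.01153 on G[1,5]
R13: Y=0.3831 on G[5,2]
R14: Y=0.5128 on G[1,4]
R15: Y=0.0006579 on G[5,2]
R16: Y=0.02551 on G[4,0]
R17: Y=0.01838 on G[3,4]
R18: Y=0.03155 on G[0,5]
R19: Y=0.004785 on G[3,2]
R20: Y=0.0001468 on G[1,0]
Iext: z[5]−=0.00682, z[2]+=0.00682
solve → V1=0.002353, V2=0.01090, V3=0.001086, V4=0.002055, V5=-0.005573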